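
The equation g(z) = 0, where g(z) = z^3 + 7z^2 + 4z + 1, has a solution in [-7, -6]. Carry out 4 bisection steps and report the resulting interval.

[-6.4375, -6.375]

g(-6.5) = -3.875 < 0, so the root lies in [-6.5, -6]
g(-6.25) = 5.296875 > 0, so the root lies in [-6.5, -6.25]
g(-6.375) = 0.900391 > 0, so the root lies in [-6.5, -6.375]
g(-6.4375) = -1.4392 < 0, so the root lies in [-6.4375, -6.375]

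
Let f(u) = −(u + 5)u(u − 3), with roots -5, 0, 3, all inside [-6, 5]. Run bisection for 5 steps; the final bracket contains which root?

-5

m = -0.5, f(m) = -7.875 (−); new bracket [-6, -0.5]
m = -3.25, f(m) = -35.546875 (−); new bracket [-6, -3.25]
m = -4.625, f(m) = -13.224609 (−); new bracket [-6, -4.625]
m = -5.3125, f(m) = 13.8 (+); new bracket [-5.3125, -4.625]
m = -4.96875, f(m) = -1.2373 (−); new bracket [-5.3125, -4.96875]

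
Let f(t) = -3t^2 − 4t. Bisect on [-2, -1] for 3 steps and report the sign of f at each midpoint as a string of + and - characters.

-+-

m = -1.5, f(m) = -0.75 (−); new bracket [-1.5, -1]
m = -1.25, f(m) = 0.3125 (+); new bracket [-1.5, -1.25]
m = -1.375, f(m) = -0.171875 (−); new bracket [-1.375, -1.25]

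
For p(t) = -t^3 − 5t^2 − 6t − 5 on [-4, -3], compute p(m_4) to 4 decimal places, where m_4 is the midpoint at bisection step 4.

0.6145

m = -3.5, p(m) = -2.375 (−); new bracket [-4, -3.5]
m = -3.75, p(m) = -0.078125 (−); new bracket [-4, -3.75]
m = -3.875, p(m) = 1.357422 (+); new bracket [-3.875, -3.75]
m = -3.8125, p(m) = 0.6145 (+); new bracket [-3.8125, -3.75]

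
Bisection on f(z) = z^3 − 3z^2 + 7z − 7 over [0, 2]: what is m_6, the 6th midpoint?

1.46875

z = 1 gives f = -2, negative; keep [1, 2]
z = 1.5 gives f = 0.125, positive; keep [1, 1.5]
z = 1.25 gives f = -0.984375, negative; keep [1.25, 1.5]
z = 1.375 gives f = -0.4473, negative; keep [1.375, 1.5]
z = 1.4375 gives f = -0.1663, negative; keep [1.4375, 1.5]
z = 1.46875 gives f = -0.022, negative; keep [1.46875, 1.5]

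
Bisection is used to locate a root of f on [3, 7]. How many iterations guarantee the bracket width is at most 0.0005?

13

Width after n steps is 4/2^n. Need 2^n ≥ 4/0.0005 = 8000.
2^12 = 4096 < 8000 ≤ 2^13 = 8192, so n = 13.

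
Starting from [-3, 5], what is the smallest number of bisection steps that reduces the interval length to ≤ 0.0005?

Width after n steps is 8/2^n. Need 2^n ≥ 8/0.0005 = 16000.
2^13 = 8192 < 16000 ≤ 2^14 = 16384, so n = 14.

14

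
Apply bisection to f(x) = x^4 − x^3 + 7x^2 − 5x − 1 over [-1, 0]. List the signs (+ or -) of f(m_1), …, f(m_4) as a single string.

m = -0.5, f(m) = 3.4375 (+); new bracket [-0.5, 0]
m = -0.25, f(m) = 0.707031 (+); new bracket [-0.25, 0]
m = -0.125, f(m) = -0.263428 (−); new bracket [-0.25, -0.125]
m = -0.1875, f(m) = 0.1914 (+); new bracket [-0.1875, -0.125]

++-+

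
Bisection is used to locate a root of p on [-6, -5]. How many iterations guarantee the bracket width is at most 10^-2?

7

Width after n steps is 1/2^n. Need 2^n ≥ 1/10^-2 = 100.
2^6 = 64 < 100 ≤ 2^7 = 128, so n = 7.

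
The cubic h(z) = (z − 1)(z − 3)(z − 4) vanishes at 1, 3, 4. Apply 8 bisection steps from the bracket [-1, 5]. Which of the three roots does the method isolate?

1

h(2) = 2 > 0, so the root lies in [-1, 2]
h(0.5) = -4.375 < 0, so the root lies in [0.5, 2]
h(1.25) = 1.203125 > 0, so the root lies in [0.5, 1.25]
h(0.875) = -0.8301 < 0, so the root lies in [0.875, 1.25]
h(1.0625) = 0.3557 > 0, so the root lies in [0.875, 1.0625]
h(0.96875) = -0.1924 < 0, so the root lies in [0.96875, 1.0625]
h(1.015625) = 0.0925 > 0, so the root lies in [0.96875, 1.015625]
h(0.9921875) = -0.0472 < 0, so the root lies in [0.9921875, 1.015625]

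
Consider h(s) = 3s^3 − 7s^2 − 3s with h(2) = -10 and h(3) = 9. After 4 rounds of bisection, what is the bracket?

[2.6875, 2.75]

s = 2.5 gives h = -4.375, negative; keep [2.5, 3]
s = 2.75 gives h = 1.203125, positive; keep [2.5, 2.75]
s = 2.625 gives h = -1.845703, negative; keep [2.625, 2.75]
s = 2.6875 gives h = -0.3884, negative; keep [2.6875, 2.75]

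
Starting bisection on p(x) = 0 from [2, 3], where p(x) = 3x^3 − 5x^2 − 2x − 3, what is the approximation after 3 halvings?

m = 2.5, p(m) = 7.625 (+); new bracket [2, 2.5]
m = 2.25, p(m) = 1.359375 (+); new bracket [2, 2.25]
m = 2.125, p(m) = -1.041016 (−); new bracket [2.125, 2.25]

2.125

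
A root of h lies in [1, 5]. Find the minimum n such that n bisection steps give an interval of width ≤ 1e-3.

Width after n steps is 4/2^n. Need 2^n ≥ 4/1e-3 = 4000.
2^11 = 2048 < 4000 ≤ 2^12 = 4096, so n = 12.

12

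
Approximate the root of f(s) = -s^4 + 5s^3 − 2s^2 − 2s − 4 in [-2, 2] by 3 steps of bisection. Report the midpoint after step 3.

1.5

m = 0, f(m) = -4 (−); new bracket [0, 2]
m = 1, f(m) = -4 (−); new bracket [1, 2]
m = 1.5, f(m) = 0.3125 (+); new bracket [1, 1.5]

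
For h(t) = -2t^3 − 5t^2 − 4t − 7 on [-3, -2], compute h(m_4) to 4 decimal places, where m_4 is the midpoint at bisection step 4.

m = -2.5, h(m) = 3 (+); new bracket [-2.5, -2]
m = -2.25, h(m) = -0.53125 (−); new bracket [-2.5, -2.25]
m = -2.375, h(m) = 1.089844 (+); new bracket [-2.375, -2.25]
m = -2.3125, h(m) = 0.2446 (+); new bracket [-2.3125, -2.25]

0.2446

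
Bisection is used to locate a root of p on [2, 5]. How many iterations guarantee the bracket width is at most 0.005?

10

Width after n steps is 3/2^n. Need 2^n ≥ 3/0.005 = 600.
2^9 = 512 < 600 ≤ 2^10 = 1024, so n = 10.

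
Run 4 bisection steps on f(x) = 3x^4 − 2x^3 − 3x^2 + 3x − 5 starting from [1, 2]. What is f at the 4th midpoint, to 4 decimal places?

m = 1.5, f(m) = 1.1875 (+); new bracket [1, 1.5]
m = 1.25, f(m) = -2.519531 (−); new bracket [1.25, 1.5]
m = 1.375, f(m) = -1.022705 (−); new bracket [1.375, 1.5]
m = 1.4375, f(m) = -0.0175 (−); new bracket [1.4375, 1.5]

-0.0175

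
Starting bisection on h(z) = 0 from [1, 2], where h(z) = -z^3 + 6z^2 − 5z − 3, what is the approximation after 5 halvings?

midpoint 1.5: h = -0.375 < 0 → [1.5, 2]
midpoint 1.75: h = 1.265625 > 0 → [1.5, 1.75]
midpoint 1.625: h = 0.427734 > 0 → [1.5, 1.625]
midpoint 1.5625: h = 0.0212 > 0 → [1.5, 1.5625]
midpoint 1.53125: h = -0.1783 < 0 → [1.53125, 1.5625]

1.53125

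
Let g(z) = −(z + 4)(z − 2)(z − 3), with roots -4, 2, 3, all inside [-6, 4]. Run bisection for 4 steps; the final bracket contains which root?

-4

g(-1) = -36 < 0, so the root lies in [-6, -1]
g(-3.5) = -17.875 < 0, so the root lies in [-6, -3.5]
g(-4.75) = 39.234375 > 0, so the root lies in [-4.75, -3.5]
g(-4.125) = 5.4551 > 0, so the root lies in [-4.125, -3.5]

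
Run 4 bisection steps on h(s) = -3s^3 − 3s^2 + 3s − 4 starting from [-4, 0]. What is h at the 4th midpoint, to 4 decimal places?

h(-2) = 2 > 0, so the root lies in [-2, 0]
h(-1) = -7 < 0, so the root lies in [-2, -1]
h(-1.5) = -5.125 < 0, so the root lies in [-2, -1.5]
h(-1.75) = -2.3594 < 0, so the root lies in [-2, -1.75]

-2.3594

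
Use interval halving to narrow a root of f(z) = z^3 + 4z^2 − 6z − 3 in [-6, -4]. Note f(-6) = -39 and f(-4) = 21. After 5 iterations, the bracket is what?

midpoint -5: f = 2 > 0 → [-6, -5]
midpoint -5.5: f = -15.375 < 0 → [-5.5, -5]
midpoint -5.25: f = -5.953125 < 0 → [-5.25, -5]
midpoint -5.125: f = -1.7988 < 0 → [-5.125, -5]
midpoint -5.0625: f = 0.1443 > 0 → [-5.125, -5.0625]

[-5.125, -5.0625]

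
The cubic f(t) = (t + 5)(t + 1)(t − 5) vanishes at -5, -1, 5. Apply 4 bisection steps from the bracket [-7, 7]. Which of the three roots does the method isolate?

f(0) = -25 < 0, so the root lies in [0, 7]
f(3.5) = -57.375 < 0, so the root lies in [3.5, 7]
f(5.25) = 16.015625 > 0, so the root lies in [3.5, 5.25]
f(4.375) = -31.4941 < 0, so the root lies in [4.375, 5.25]

5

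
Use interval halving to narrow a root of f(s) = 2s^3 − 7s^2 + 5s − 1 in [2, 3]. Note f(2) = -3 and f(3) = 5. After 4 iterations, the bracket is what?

s = 2.5 gives f = -1, negative; keep [2.5, 3]
s = 2.75 gives f = 1.40625, positive; keep [2.5, 2.75]
s = 2.625 gives f = 0.066406, positive; keep [2.5, 2.625]
s = 2.5625 gives f = -0.4995, negative; keep [2.5625, 2.625]

[2.5625, 2.625]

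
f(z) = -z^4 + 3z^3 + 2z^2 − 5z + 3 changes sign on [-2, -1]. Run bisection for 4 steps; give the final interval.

[-1.5, -1.4375]

z = -1.5 gives f = -0.1875, negative; keep [-1.5, -1]
z = -1.25 gives f = 4.074219, positive; keep [-1.5, -1.25]
z = -1.375 gives f = 2.282959, positive; keep [-1.5, -1.375]
z = -1.4375 gives f = 1.1389, positive; keep [-1.5, -1.4375]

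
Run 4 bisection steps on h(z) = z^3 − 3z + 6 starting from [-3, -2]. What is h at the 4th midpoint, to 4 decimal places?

h(-2.5) = -2.125 < 0, so the root lies in [-2.5, -2]
h(-2.25) = 1.359375 > 0, so the root lies in [-2.5, -2.25]
h(-2.375) = -0.271484 < 0, so the root lies in [-2.375, -2.25]
h(-2.3125) = 0.571 > 0, so the root lies in [-2.375, -2.3125]

0.5710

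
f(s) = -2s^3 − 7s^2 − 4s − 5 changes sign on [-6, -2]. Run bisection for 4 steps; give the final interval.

[-3.25, -3]

midpoint -4: f = 27 > 0 → [-4, -2]
midpoint -3: f = -2 < 0 → [-4, -3]
midpoint -3.5: f = 9 > 0 → [-3.5, -3]
midpoint -3.25: f = 2.7188 > 0 → [-3.25, -3]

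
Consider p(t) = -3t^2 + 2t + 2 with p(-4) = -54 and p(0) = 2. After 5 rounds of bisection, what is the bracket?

[-0.625, -0.5]

midpoint -2: p = -14 < 0 → [-2, 0]
midpoint -1: p = -3 < 0 → [-1, 0]
midpoint -0.5: p = 0.25 > 0 → [-1, -0.5]
midpoint -0.75: p = -1.1875 < 0 → [-0.75, -0.5]
midpoint -0.625: p = -0.4219 < 0 → [-0.625, -0.5]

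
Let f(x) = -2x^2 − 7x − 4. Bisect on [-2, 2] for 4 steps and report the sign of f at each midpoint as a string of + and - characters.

-+-+

f(0) = -4 < 0, so the root lies in [-2, 0]
f(-1) = 1 > 0, so the root lies in [-1, 0]
f(-0.5) = -1 < 0, so the root lies in [-1, -0.5]
f(-0.75) = 0.125 > 0, so the root lies in [-0.75, -0.5]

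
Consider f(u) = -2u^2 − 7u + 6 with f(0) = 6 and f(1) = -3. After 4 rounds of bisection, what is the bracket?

m = 0.5, f(m) = 2 (+); new bracket [0.5, 1]
m = 0.75, f(m) = -0.375 (−); new bracket [0.5, 0.75]
m = 0.625, f(m) = 0.84375 (+); new bracket [0.625, 0.75]
m = 0.6875, f(m) = 0.2422 (+); new bracket [0.6875, 0.75]

[0.6875, 0.75]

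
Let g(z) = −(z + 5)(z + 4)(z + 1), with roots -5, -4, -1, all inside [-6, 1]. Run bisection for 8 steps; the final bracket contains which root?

g(-2.5) = 5.625 > 0, so the root lies in [-2.5, 1]
g(-0.75) = -3.453125 < 0, so the root lies in [-2.5, -0.75]
g(-1.625) = 5.009766 > 0, so the root lies in [-1.625, -0.75]
g(-1.1875) = 2.0105 > 0, so the root lies in [-1.1875, -0.75]
g(-0.96875) = -0.3819 < 0, so the root lies in [-1.1875, -0.96875]
g(-1.078125) = 0.8953 > 0, so the root lies in [-1.078125, -0.96875]
g(-1.0234375) = 0.2774 > 0, so the root lies in [-1.0234375, -0.96875]
g(-0.99609375) = -0.047 < 0, so the root lies in [-1.0234375, -0.99609375]

-1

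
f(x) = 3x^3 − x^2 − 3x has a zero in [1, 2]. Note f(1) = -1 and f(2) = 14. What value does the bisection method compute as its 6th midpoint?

f(1.5) = 3.375 > 0, so the root lies in [1, 1.5]
f(1.25) = 0.546875 > 0, so the root lies in [1, 1.25]
f(1.125) = -0.369141 < 0, so the root lies in [1.125, 1.25]
f(1.1875) = 0.051 > 0, so the root lies in [1.125, 1.1875]
f(1.15625) = -0.1682 < 0, so the root lies in [1.15625, 1.1875]
f(1.171875) = -0.0609 < 0, so the root lies in [1.171875, 1.1875]

1.171875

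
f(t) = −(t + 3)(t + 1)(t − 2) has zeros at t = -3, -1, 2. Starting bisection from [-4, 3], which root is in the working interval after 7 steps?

f(-0.5) = 3.125 > 0, so the root lies in [-0.5, 3]
f(1.25) = 7.171875 > 0, so the root lies in [1.25, 3]
f(2.125) = -2.001953 < 0, so the root lies in [1.25, 2.125]
f(1.6875) = 3.9368 > 0, so the root lies in [1.6875, 2.125]
f(1.90625) = 1.3368 > 0, so the root lies in [1.90625, 2.125]
f(2.015625) = -0.2363 < 0, so the root lies in [1.90625, 2.015625]
f(1.9609375) = 0.5738 > 0, so the root lies in [1.9609375, 2.015625]

2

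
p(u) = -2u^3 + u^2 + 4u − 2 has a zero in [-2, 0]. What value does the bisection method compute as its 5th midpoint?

u = -1 gives p = -3, negative; keep [-2, -1]
u = -1.5 gives p = 1, positive; keep [-1.5, -1]
u = -1.25 gives p = -1.53125, negative; keep [-1.5, -1.25]
u = -1.375 gives p = -0.4102, negative; keep [-1.5, -1.375]
u = -1.4375 gives p = 0.2573, positive; keep [-1.4375, -1.375]

-1.4375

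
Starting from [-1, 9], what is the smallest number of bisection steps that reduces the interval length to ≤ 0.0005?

Width after n steps is 10/2^n. Need 2^n ≥ 10/0.0005 = 20000.
2^14 = 16384 < 20000 ≤ 2^15 = 32768, so n = 15.

15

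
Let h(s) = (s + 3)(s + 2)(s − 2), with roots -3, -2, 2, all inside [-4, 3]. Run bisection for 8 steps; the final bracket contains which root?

h(-0.5) = -9.375 < 0, so the root lies in [-0.5, 3]
h(1.25) = -10.359375 < 0, so the root lies in [1.25, 3]
h(2.125) = 2.642578 > 0, so the root lies in [1.25, 2.125]
h(1.6875) = -5.4016 < 0, so the root lies in [1.6875, 2.125]
h(1.90625) = -1.7967 < 0, so the root lies in [1.90625, 2.125]
h(2.015625) = 0.3147 > 0, so the root lies in [1.90625, 2.015625]
h(1.9609375) = -0.7676 < 0, so the root lies in [1.9609375, 2.015625]
h(1.98828125) = -0.2331 < 0, so the root lies in [1.98828125, 2.015625]

2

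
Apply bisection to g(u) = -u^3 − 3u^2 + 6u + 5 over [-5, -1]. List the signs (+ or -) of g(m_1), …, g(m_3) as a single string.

midpoint -3: g = -13 < 0 → [-5, -3]
midpoint -4: g = -3 < 0 → [-5, -4]
midpoint -4.5: g = 8.375 > 0 → [-4.5, -4]

--+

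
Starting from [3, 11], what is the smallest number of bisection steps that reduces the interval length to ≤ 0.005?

Width after n steps is 8/2^n. Need 2^n ≥ 8/0.005 = 1600.
2^10 = 1024 < 1600 ≤ 2^11 = 2048, so n = 11.

11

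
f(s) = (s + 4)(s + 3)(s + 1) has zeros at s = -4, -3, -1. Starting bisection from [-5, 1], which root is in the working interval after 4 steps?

-1

midpoint -2: f = -2 < 0 → [-2, 1]
midpoint -0.5: f = 4.375 > 0 → [-2, -0.5]
midpoint -1.25: f = -1.203125 < 0 → [-1.25, -0.5]
midpoint -0.875: f = 0.8301 > 0 → [-1.25, -0.875]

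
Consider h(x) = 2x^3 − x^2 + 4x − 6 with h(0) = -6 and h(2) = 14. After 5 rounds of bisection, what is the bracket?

[1.0625, 1.125]

midpoint 1: h = -1 < 0 → [1, 2]
midpoint 1.5: h = 4.5 > 0 → [1, 1.5]
midpoint 1.25: h = 1.34375 > 0 → [1, 1.25]
midpoint 1.125: h = 0.082 > 0 → [1, 1.125]
midpoint 1.0625: h = -0.48 < 0 → [1.0625, 1.125]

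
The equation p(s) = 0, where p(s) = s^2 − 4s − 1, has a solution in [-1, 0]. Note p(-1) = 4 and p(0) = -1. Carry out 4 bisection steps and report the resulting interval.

[-0.25, -0.1875]

midpoint -0.5: p = 1.25 > 0 → [-0.5, 0]
midpoint -0.25: p = 0.0625 > 0 → [-0.25, 0]
midpoint -0.125: p = -0.484375 < 0 → [-0.25, -0.125]
midpoint -0.1875: p = -0.2148 < 0 → [-0.25, -0.1875]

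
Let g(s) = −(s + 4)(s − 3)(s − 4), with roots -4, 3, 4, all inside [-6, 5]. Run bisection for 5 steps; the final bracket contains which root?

g(-0.5) = -55.125 < 0, so the root lies in [-6, -0.5]
g(-3.25) = -33.984375 < 0, so the root lies in [-6, -3.25]
g(-4.625) = 41.103516 > 0, so the root lies in [-4.625, -3.25]
g(-3.9375) = -3.4417 < 0, so the root lies in [-4.625, -3.9375]
g(-4.28125) = 16.9588 > 0, so the root lies in [-4.28125, -3.9375]

-4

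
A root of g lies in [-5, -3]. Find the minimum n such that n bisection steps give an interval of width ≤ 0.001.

Width after n steps is 2/2^n. Need 2^n ≥ 2/0.001 = 2000.
2^10 = 1024 < 2000 ≤ 2^11 = 2048, so n = 11.

11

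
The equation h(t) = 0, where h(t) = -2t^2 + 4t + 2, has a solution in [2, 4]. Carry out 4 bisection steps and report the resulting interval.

m = 3, h(m) = -4 (−); new bracket [2, 3]
m = 2.5, h(m) = -0.5 (−); new bracket [2, 2.5]
m = 2.25, h(m) = 0.875 (+); new bracket [2.25, 2.5]
m = 2.375, h(m) = 0.2188 (+); new bracket [2.375, 2.5]

[2.375, 2.5]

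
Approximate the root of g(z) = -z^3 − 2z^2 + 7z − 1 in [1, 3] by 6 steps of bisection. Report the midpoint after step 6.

1.71875

z = 2 gives g = -3, negative; keep [1, 2]
z = 1.5 gives g = 1.625, positive; keep [1.5, 2]
z = 1.75 gives g = -0.234375, negative; keep [1.5, 1.75]
z = 1.625 gives g = 0.8027, positive; keep [1.625, 1.75]
z = 1.6875 gives g = 0.3118, positive; keep [1.6875, 1.75]
z = 1.71875 gives g = 0.0457, positive; keep [1.71875, 1.75]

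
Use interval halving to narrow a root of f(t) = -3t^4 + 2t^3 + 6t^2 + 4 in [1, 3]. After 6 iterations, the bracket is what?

m = 2, f(m) = -4 (−); new bracket [1, 2]
m = 1.5, f(m) = 9.0625 (+); new bracket [1.5, 2]
m = 1.75, f(m) = 4.957031 (+); new bracket [1.75, 2]
m = 1.875, f(m) = 1.1985 (+); new bracket [1.875, 2]
m = 1.9375, f(m) = -1.2056 (−); new bracket [1.875, 1.9375]
m = 1.90625, f(m) = 0.0433 (+); new bracket [1.90625, 1.9375]

[1.90625, 1.9375]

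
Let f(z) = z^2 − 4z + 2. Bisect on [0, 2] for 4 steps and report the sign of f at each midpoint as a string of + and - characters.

-+--

midpoint 1: f = -1 < 0 → [0, 1]
midpoint 0.5: f = 0.25 > 0 → [0.5, 1]
midpoint 0.75: f = -0.4375 < 0 → [0.5, 0.75]
midpoint 0.625: f = -0.1094 < 0 → [0.5, 0.625]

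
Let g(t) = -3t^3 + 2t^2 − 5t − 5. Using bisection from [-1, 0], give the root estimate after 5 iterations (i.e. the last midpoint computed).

midpoint -0.5: g = -1.625 < 0 → [-1, -0.5]
midpoint -0.75: g = 1.140625 > 0 → [-0.75, -0.5]
midpoint -0.625: g = -0.361328 < 0 → [-0.75, -0.625]
midpoint -0.6875: g = 0.3577 > 0 → [-0.6875, -0.625]
midpoint -0.65625: g = -0.0096 < 0 → [-0.6875, -0.65625]

-0.65625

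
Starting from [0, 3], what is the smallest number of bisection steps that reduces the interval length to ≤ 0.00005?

16

Width after n steps is 3/2^n. Need 2^n ≥ 3/0.00005 = 60000.
2^15 = 32768 < 60000 ≤ 2^16 = 65536, so n = 16.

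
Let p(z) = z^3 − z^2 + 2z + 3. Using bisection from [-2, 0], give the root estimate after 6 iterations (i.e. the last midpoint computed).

z = -1 gives p = -1, negative; keep [-1, 0]
z = -0.5 gives p = 1.625, positive; keep [-1, -0.5]
z = -0.75 gives p = 0.515625, positive; keep [-1, -0.75]
z = -0.875 gives p = -0.1855, negative; keep [-0.875, -0.75]
z = -0.8125 gives p = 0.1785, positive; keep [-0.875, -0.8125]
z = -0.84375 gives p = -0.0001, negative; keep [-0.84375, -0.8125]

-0.84375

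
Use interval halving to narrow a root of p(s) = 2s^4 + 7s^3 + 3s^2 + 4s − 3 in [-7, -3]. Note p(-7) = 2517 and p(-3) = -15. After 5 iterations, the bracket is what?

p(-5) = 427 > 0, so the root lies in [-5, -3]
p(-4) = 93 > 0, so the root lies in [-4, -3]
p(-3.5) = 19.75 > 0, so the root lies in [-3.5, -3]
p(-3.25) = -1.4766 < 0, so the root lies in [-3.5, -3.25]
p(-3.375) = 8.061 > 0, so the root lies in [-3.375, -3.25]

[-3.375, -3.25]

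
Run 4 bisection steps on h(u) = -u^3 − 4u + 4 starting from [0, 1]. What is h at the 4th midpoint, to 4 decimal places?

midpoint 0.5: h = 1.875 > 0 → [0.5, 1]
midpoint 0.75: h = 0.578125 > 0 → [0.75, 1]
midpoint 0.875: h = -0.169922 < 0 → [0.75, 0.875]
midpoint 0.8125: h = 0.2136 > 0 → [0.8125, 0.875]

0.2136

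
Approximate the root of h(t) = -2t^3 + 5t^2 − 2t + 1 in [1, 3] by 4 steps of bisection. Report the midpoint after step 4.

h(2) = 1 > 0, so the root lies in [2, 3]
h(2.5) = -4 < 0, so the root lies in [2, 2.5]
h(2.25) = -0.96875 < 0, so the root lies in [2, 2.25]
h(2.125) = 0.1367 > 0, so the root lies in [2.125, 2.25]

2.125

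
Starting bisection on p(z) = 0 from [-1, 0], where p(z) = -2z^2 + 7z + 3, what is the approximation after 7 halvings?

z = -0.5 gives p = -1, negative; keep [-0.5, 0]
z = -0.25 gives p = 1.125, positive; keep [-0.5, -0.25]
z = -0.375 gives p = 0.09375, positive; keep [-0.5, -0.375]
z = -0.4375 gives p = -0.4453, negative; keep [-0.4375, -0.375]
z = -0.40625 gives p = -0.1738, negative; keep [-0.40625, -0.375]
z = -0.390625 gives p = -0.0396, negative; keep [-0.390625, -0.375]
z = -0.3828125 gives p = 0.0272, positive; keep [-0.390625, -0.3828125]

-0.3828125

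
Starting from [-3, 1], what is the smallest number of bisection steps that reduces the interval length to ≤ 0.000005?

20

Width after n steps is 4/2^n. Need 2^n ≥ 4/0.000005 = 800000.
2^19 = 524288 < 800000 ≤ 2^20 = 1048576, so n = 20.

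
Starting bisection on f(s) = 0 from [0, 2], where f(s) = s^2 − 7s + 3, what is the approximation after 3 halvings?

f(1) = -3 < 0, so the root lies in [0, 1]
f(0.5) = -0.25 < 0, so the root lies in [0, 0.5]
f(0.25) = 1.3125 > 0, so the root lies in [0.25, 0.5]

0.25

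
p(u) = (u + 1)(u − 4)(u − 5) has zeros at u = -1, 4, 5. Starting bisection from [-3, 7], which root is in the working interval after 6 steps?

p(2) = 18 > 0, so the root lies in [-3, 2]
p(-0.5) = 12.375 > 0, so the root lies in [-3, -0.5]
p(-1.75) = -29.109375 < 0, so the root lies in [-1.75, -0.5]
p(-1.125) = -3.9238 < 0, so the root lies in [-1.125, -0.5]
p(-0.8125) = 5.2449 > 0, so the root lies in [-1.125, -0.8125]
p(-0.96875) = 0.9268 > 0, so the root lies in [-1.125, -0.96875]

-1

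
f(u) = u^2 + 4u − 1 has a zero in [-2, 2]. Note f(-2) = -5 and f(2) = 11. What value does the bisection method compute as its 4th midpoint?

m = 0, f(m) = -1 (−); new bracket [0, 2]
m = 1, f(m) = 4 (+); new bracket [0, 1]
m = 0.5, f(m) = 1.25 (+); new bracket [0, 0.5]
m = 0.25, f(m) = 0.0625 (+); new bracket [0, 0.25]

0.25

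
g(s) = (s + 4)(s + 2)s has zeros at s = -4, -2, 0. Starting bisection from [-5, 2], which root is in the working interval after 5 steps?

0

m = -1.5, g(m) = -1.875 (−); new bracket [-1.5, 2]
m = 0.25, g(m) = 2.390625 (+); new bracket [-1.5, 0.25]
m = -0.625, g(m) = -2.900391 (−); new bracket [-0.625, 0.25]
m = -0.1875, g(m) = -1.2957 (−); new bracket [-0.1875, 0.25]
m = 0.03125, g(m) = 0.2559 (+); new bracket [-0.1875, 0.03125]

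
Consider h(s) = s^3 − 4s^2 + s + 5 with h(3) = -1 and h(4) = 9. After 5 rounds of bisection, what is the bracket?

[3.1875, 3.21875]

midpoint 3.5: h = 2.375 > 0 → [3, 3.5]
midpoint 3.25: h = 0.328125 > 0 → [3, 3.25]
midpoint 3.125: h = -0.419922 < 0 → [3.125, 3.25]
midpoint 3.1875: h = -0.0676 < 0 → [3.1875, 3.25]
midpoint 3.21875: h = 0.1247 > 0 → [3.1875, 3.21875]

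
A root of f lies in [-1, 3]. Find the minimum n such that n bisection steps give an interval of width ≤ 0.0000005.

23

Width after n steps is 4/2^n. Need 2^n ≥ 4/0.0000005 = 8000000.
2^22 = 4194304 < 8000000 ≤ 2^23 = 8388608, so n = 23.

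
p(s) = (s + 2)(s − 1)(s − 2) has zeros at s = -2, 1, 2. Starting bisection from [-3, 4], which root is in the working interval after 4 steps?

-2

midpoint 0.5: p = 1.875 > 0 → [-3, 0.5]
midpoint -1.25: p = 5.484375 > 0 → [-3, -1.25]
midpoint -2.125: p = -1.611328 < 0 → [-2.125, -1.25]
midpoint -1.6875: p = 3.0969 > 0 → [-2.125, -1.6875]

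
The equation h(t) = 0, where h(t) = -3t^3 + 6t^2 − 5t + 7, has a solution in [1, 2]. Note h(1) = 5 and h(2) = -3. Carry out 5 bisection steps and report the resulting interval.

midpoint 1.5: h = 2.875 > 0 → [1.5, 2]
midpoint 1.75: h = 0.546875 > 0 → [1.75, 2]
midpoint 1.875: h = -1.056641 < 0 → [1.75, 1.875]
midpoint 1.8125: h = -0.2146 < 0 → [1.75, 1.8125]
midpoint 1.78125: h = 0.1759 > 0 → [1.78125, 1.8125]

[1.78125, 1.8125]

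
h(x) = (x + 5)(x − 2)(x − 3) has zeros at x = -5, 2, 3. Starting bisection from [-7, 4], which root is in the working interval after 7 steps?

midpoint -1.5: h = 55.125 > 0 → [-7, -1.5]
midpoint -4.25: h = 33.984375 > 0 → [-7, -4.25]
midpoint -5.625: h = -41.103516 < 0 → [-5.625, -4.25]
midpoint -4.9375: h = 3.4417 > 0 → [-5.625, -4.9375]
midpoint -5.28125: h = -16.9588 < 0 → [-5.28125, -4.9375]
midpoint -5.109375: h = -6.3058 < 0 → [-5.109375, -4.9375]
midpoint -5.0234375: h = -1.3208 < 0 → [-5.0234375, -4.9375]

-5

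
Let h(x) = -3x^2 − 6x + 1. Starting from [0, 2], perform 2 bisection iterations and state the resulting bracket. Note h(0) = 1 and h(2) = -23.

m = 1, h(m) = -8 (−); new bracket [0, 1]
m = 0.5, h(m) = -2.75 (−); new bracket [0, 0.5]

[0, 0.5]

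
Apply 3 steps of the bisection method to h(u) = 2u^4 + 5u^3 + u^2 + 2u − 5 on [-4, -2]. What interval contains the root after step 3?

[-2.75, -2.5]

m = -3, h(m) = 25 (+); new bracket [-3, -2]
m = -2.5, h(m) = -3.75 (−); new bracket [-3, -2.5]
m = -2.75, h(m) = 7.460938 (+); new bracket [-2.75, -2.5]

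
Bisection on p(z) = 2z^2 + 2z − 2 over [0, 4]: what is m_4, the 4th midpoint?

0.75

midpoint 2: p = 10 > 0 → [0, 2]
midpoint 1: p = 2 > 0 → [0, 1]
midpoint 0.5: p = -0.5 < 0 → [0.5, 1]
midpoint 0.75: p = 0.625 > 0 → [0.5, 0.75]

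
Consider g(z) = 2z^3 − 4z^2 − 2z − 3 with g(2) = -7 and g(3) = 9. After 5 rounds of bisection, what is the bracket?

g(2.5) = -1.75 < 0, so the root lies in [2.5, 3]
g(2.75) = 2.84375 > 0, so the root lies in [2.5, 2.75]
g(2.625) = 0.363281 > 0, so the root lies in [2.5, 2.625]
g(2.5625) = -0.7378 < 0, so the root lies in [2.5625, 2.625]
g(2.59375) = -0.1985 < 0, so the root lies in [2.59375, 2.625]

[2.59375, 2.625]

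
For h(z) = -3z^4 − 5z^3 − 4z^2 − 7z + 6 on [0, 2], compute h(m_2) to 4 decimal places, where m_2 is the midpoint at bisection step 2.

0.6875

h(1) = -13 < 0, so the root lies in [0, 1]
h(0.5) = 0.6875 > 0, so the root lies in [0.5, 1]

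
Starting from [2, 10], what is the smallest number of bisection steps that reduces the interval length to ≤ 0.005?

11

Width after n steps is 8/2^n. Need 2^n ≥ 8/0.005 = 1600.
2^10 = 1024 < 1600 ≤ 2^11 = 2048, so n = 11.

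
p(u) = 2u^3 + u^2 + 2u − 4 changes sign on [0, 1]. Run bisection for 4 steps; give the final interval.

[0.875, 0.9375]

m = 0.5, p(m) = -2.5 (−); new bracket [0.5, 1]
m = 0.75, p(m) = -1.09375 (−); new bracket [0.75, 1]
m = 0.875, p(m) = -0.144531 (−); new bracket [0.875, 1]
m = 0.9375, p(m) = 0.4019 (+); new bracket [0.875, 0.9375]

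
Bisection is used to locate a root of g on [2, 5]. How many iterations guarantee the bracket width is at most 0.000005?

Width after n steps is 3/2^n. Need 2^n ≥ 3/0.000005 = 600000.
2^19 = 524288 < 600000 ≤ 2^20 = 1048576, so n = 20.

20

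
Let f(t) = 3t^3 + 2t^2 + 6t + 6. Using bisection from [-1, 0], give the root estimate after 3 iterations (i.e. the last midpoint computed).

-0.875

t = -0.5 gives f = 3.125, positive; keep [-1, -0.5]
t = -0.75 gives f = 1.359375, positive; keep [-1, -0.75]
t = -0.875 gives f = 0.271484, positive; keep [-1, -0.875]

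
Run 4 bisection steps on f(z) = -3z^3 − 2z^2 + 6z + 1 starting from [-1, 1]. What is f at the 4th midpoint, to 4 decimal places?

0.2246

midpoint 0: f = 1 > 0 → [-1, 0]
midpoint -0.5: f = -2.125 < 0 → [-0.5, 0]
midpoint -0.25: f = -0.578125 < 0 → [-0.25, 0]
midpoint -0.125: f = 0.2246 > 0 → [-0.25, -0.125]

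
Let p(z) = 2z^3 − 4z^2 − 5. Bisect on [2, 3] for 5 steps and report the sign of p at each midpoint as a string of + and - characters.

+--+-

m = 2.5, p(m) = 1.25 (+); new bracket [2, 2.5]
m = 2.25, p(m) = -2.46875 (−); new bracket [2.25, 2.5]
m = 2.375, p(m) = -0.769531 (−); new bracket [2.375, 2.5]
m = 2.4375, p(m) = 0.1987 (+); new bracket [2.375, 2.4375]
m = 2.40625, p(m) = -0.2956 (−); new bracket [2.40625, 2.4375]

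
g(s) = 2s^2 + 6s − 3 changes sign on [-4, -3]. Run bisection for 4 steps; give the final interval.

[-3.4375, -3.375]

s = -3.5 gives g = 0.5, positive; keep [-3.5, -3]
s = -3.25 gives g = -1.375, negative; keep [-3.5, -3.25]
s = -3.375 gives g = -0.46875, negative; keep [-3.5, -3.375]
s = -3.4375 gives g = 0.0078, positive; keep [-3.4375, -3.375]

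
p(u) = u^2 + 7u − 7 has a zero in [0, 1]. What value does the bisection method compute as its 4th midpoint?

0.9375

p(0.5) = -3.25 < 0, so the root lies in [0.5, 1]
p(0.75) = -1.1875 < 0, so the root lies in [0.75, 1]
p(0.875) = -0.109375 < 0, so the root lies in [0.875, 1]
p(0.9375) = 0.4414 > 0, so the root lies in [0.875, 0.9375]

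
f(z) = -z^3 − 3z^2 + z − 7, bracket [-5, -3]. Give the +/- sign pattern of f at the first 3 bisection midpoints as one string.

m = -4, f(m) = 5 (+); new bracket [-4, -3]
m = -3.5, f(m) = -4.375 (−); new bracket [-4, -3.5]
m = -3.75, f(m) = -0.203125 (−); new bracket [-4, -3.75]

+--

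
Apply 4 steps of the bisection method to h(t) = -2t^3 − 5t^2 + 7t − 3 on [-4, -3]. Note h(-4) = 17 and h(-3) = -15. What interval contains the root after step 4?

midpoint -3.5: h = -3 < 0 → [-4, -3.5]
midpoint -3.75: h = 5.90625 > 0 → [-3.75, -3.5]
midpoint -3.625: h = 1.191406 > 0 → [-3.625, -3.5]
midpoint -3.5625: h = -0.9683 < 0 → [-3.625, -3.5625]

[-3.625, -3.5625]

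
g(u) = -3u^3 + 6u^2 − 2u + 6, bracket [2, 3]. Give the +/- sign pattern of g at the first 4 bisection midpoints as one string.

--+-

m = 2.5, g(m) = -8.375 (−); new bracket [2, 2.5]
m = 2.25, g(m) = -2.296875 (−); new bracket [2, 2.25]
m = 2.125, g(m) = 0.056641 (+); new bracket [2.125, 2.25]
m = 2.1875, g(m) = -1.0667 (−); new bracket [2.125, 2.1875]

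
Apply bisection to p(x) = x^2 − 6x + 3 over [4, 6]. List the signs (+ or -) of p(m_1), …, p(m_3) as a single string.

m = 5, p(m) = -2 (−); new bracket [5, 6]
m = 5.5, p(m) = 0.25 (+); new bracket [5, 5.5]
m = 5.25, p(m) = -0.9375 (−); new bracket [5.25, 5.5]

-+-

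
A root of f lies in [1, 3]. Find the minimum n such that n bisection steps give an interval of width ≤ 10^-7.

25

Width after n steps is 2/2^n. Need 2^n ≥ 2/10^-7 = 20000000.
2^24 = 16777216 < 20000000 ≤ 2^25 = 33554432, so n = 25.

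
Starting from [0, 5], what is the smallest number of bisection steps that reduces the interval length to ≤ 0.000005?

20

Width after n steps is 5/2^n. Need 2^n ≥ 5/0.000005 = 1000000.
2^19 = 524288 < 1000000 ≤ 2^20 = 1048576, so n = 20.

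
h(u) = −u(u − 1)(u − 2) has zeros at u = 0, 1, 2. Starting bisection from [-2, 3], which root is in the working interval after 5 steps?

h(0.5) = -0.375 < 0, so the root lies in [-2, 0.5]
h(-0.75) = 3.609375 > 0, so the root lies in [-0.75, 0.5]
h(-0.125) = 0.298828 > 0, so the root lies in [-0.125, 0.5]
h(0.1875) = -0.2761 < 0, so the root lies in [-0.125, 0.1875]
h(0.03125) = -0.0596 < 0, so the root lies in [-0.125, 0.03125]

0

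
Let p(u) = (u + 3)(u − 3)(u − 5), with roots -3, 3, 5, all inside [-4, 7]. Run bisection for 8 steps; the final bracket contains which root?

-3

p(1.5) = 23.625 > 0, so the root lies in [-4, 1.5]
p(-1.25) = 46.484375 > 0, so the root lies in [-4, -1.25]
p(-2.625) = 16.083984 > 0, so the root lies in [-4, -2.625]
p(-3.3125) = -16.3977 < 0, so the root lies in [-3.3125, -2.625]
p(-2.96875) = 1.4864 > 0, so the root lies in [-3.3125, -2.96875]
p(-3.140625) = -7.0296 < 0, so the root lies in [-3.140625, -2.96875]
p(-3.0546875) = -2.667 < 0, so the root lies in [-3.0546875, -2.96875]
p(-3.01171875) = -0.5644 < 0, so the root lies in [-3.01171875, -2.96875]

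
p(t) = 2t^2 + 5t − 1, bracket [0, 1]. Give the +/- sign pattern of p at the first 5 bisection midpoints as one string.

t = 0.5 gives p = 2, positive; keep [0, 0.5]
t = 0.25 gives p = 0.375, positive; keep [0, 0.25]
t = 0.125 gives p = -0.34375, negative; keep [0.125, 0.25]
t = 0.1875 gives p = 0.0078, positive; keep [0.125, 0.1875]
t = 0.15625 gives p = -0.1699, negative; keep [0.15625, 0.1875]

++-+-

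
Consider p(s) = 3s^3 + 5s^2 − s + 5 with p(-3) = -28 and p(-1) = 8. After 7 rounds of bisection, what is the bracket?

midpoint -2: p = 3 > 0 → [-3, -2]
midpoint -2.5: p = -8.125 < 0 → [-2.5, -2]
midpoint -2.25: p = -1.609375 < 0 → [-2.25, -2]
midpoint -2.125: p = 0.916 > 0 → [-2.25, -2.125]
midpoint -2.1875: p = -0.2893 < 0 → [-2.1875, -2.125]
midpoint -2.15625: p = 0.3274 > 0 → [-2.1875, -2.15625]
midpoint -2.171875: p = 0.0226 > 0 → [-2.1875, -2.171875]

[-2.1875, -2.171875]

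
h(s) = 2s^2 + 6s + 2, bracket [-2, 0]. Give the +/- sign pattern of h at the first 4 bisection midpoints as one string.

s = -1 gives h = -2, negative; keep [-1, 0]
s = -0.5 gives h = -0.5, negative; keep [-0.5, 0]
s = -0.25 gives h = 0.625, positive; keep [-0.5, -0.25]
s = -0.375 gives h = 0.0312, positive; keep [-0.5, -0.375]

--++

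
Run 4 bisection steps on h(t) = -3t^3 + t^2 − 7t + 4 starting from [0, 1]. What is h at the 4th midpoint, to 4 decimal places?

-0.1550

t = 0.5 gives h = 0.375, positive; keep [0.5, 1]
t = 0.75 gives h = -1.953125, negative; keep [0.5, 0.75]
t = 0.625 gives h = -0.716797, negative; keep [0.5, 0.625]
t = 0.5625 gives h = -0.155, negative; keep [0.5, 0.5625]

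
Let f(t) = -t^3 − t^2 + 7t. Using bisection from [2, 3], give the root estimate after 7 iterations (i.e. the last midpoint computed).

midpoint 2.5: f = -4.375 < 0 → [2, 2.5]
midpoint 2.25: f = -0.703125 < 0 → [2, 2.25]
midpoint 2.125: f = 0.763672 > 0 → [2.125, 2.25]
midpoint 2.1875: f = 0.0598 > 0 → [2.1875, 2.25]
midpoint 2.21875: f = -0.3142 < 0 → [2.1875, 2.21875]
midpoint 2.203125: f = -0.1253 < 0 → [2.1875, 2.203125]
midpoint 2.1953125: f = -0.0323 < 0 → [2.1875, 2.1953125]

2.1953125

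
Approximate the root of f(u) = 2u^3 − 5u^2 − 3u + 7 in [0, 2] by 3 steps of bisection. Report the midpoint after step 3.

1.25

u = 1 gives f = 1, positive; keep [1, 2]
u = 1.5 gives f = -2, negative; keep [1, 1.5]
u = 1.25 gives f = -0.65625, negative; keep [1, 1.25]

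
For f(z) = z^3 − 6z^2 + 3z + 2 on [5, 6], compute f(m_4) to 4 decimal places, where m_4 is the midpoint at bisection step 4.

-1.4656

midpoint 5.5: f = 3.375 > 0 → [5, 5.5]
midpoint 5.25: f = -2.921875 < 0 → [5.25, 5.5]
midpoint 5.375: f = 0.068359 > 0 → [5.25, 5.375]
midpoint 5.3125: f = -1.4656 < 0 → [5.3125, 5.375]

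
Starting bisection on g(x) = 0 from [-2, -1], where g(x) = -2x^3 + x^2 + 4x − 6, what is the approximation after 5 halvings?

x = -1.5 gives g = -3, negative; keep [-2, -1.5]
x = -1.75 gives g = 0.78125, positive; keep [-1.75, -1.5]
x = -1.625 gives g = -1.277344, negative; keep [-1.75, -1.625]
x = -1.6875 gives g = -0.2915, negative; keep [-1.75, -1.6875]
x = -1.71875 gives g = 0.2338, positive; keep [-1.71875, -1.6875]

-1.71875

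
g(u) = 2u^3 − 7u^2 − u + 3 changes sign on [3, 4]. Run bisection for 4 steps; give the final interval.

[3.5, 3.5625]

midpoint 3.5: g = -0.5 < 0 → [3.5, 4]
midpoint 3.75: g = 6.28125 > 0 → [3.5, 3.75]
midpoint 3.625: g = 2.660156 > 0 → [3.5, 3.625]
midpoint 3.5625: g = 1.0239 > 0 → [3.5, 3.5625]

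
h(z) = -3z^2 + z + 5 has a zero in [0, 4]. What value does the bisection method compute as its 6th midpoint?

1.4375

h(2) = -5 < 0, so the root lies in [0, 2]
h(1) = 3 > 0, so the root lies in [1, 2]
h(1.5) = -0.25 < 0, so the root lies in [1, 1.5]
h(1.25) = 1.5625 > 0, so the root lies in [1.25, 1.5]
h(1.375) = 0.7031 > 0, so the root lies in [1.375, 1.5]
h(1.4375) = 0.2383 > 0, so the root lies in [1.4375, 1.5]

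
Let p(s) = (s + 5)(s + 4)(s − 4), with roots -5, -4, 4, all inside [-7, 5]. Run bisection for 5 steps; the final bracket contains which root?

p(-1) = -60 < 0, so the root lies in [-1, 5]
p(2) = -84 < 0, so the root lies in [2, 5]
p(3.5) = -31.875 < 0, so the root lies in [3.5, 5]
p(4.25) = 19.0781 > 0, so the root lies in [3.5, 4.25]
p(3.875) = -8.7363 < 0, so the root lies in [3.875, 4.25]

4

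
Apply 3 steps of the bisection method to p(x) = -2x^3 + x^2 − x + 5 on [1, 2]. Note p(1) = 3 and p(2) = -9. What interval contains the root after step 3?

[1.375, 1.5]

x = 1.5 gives p = -1, negative; keep [1, 1.5]
x = 1.25 gives p = 1.40625, positive; keep [1.25, 1.5]
x = 1.375 gives p = 0.316406, positive; keep [1.375, 1.5]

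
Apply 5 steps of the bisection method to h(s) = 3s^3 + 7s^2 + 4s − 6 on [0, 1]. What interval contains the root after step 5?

m = 0.5, h(m) = -1.875 (−); new bracket [0.5, 1]
m = 0.75, h(m) = 2.203125 (+); new bracket [0.5, 0.75]
m = 0.625, h(m) = -0.033203 (−); new bracket [0.625, 0.75]
m = 0.6875, h(m) = 1.0334 (+); new bracket [0.625, 0.6875]
m = 0.65625, h(m) = 0.4875 (+); new bracket [0.625, 0.65625]

[0.625, 0.65625]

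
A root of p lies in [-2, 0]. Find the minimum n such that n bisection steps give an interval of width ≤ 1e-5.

18

Width after n steps is 2/2^n. Need 2^n ≥ 2/1e-5 = 200000.
2^17 = 131072 < 200000 ≤ 2^18 = 262144, so n = 18.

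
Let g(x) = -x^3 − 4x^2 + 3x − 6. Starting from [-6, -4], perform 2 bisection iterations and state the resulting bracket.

x = -5 gives g = 4, positive; keep [-5, -4]
x = -4.5 gives g = -9.375, negative; keep [-5, -4.5]

[-5, -4.5]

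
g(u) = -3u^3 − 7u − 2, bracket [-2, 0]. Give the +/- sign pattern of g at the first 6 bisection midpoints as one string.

u = -1 gives g = 8, positive; keep [-1, 0]
u = -0.5 gives g = 1.875, positive; keep [-0.5, 0]
u = -0.25 gives g = -0.203125, negative; keep [-0.5, -0.25]
u = -0.375 gives g = 0.7832, positive; keep [-0.375, -0.25]
u = -0.3125 gives g = 0.2791, positive; keep [-0.3125, -0.25]
u = -0.28125 gives g = 0.0355, positive; keep [-0.28125, -0.25]

++-+++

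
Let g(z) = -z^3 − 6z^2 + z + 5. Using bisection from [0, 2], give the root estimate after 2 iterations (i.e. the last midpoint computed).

midpoint 1: g = -1 < 0 → [0, 1]
midpoint 0.5: g = 3.875 > 0 → [0.5, 1]

0.5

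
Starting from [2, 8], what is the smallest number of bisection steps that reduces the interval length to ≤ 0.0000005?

24

Width after n steps is 6/2^n. Need 2^n ≥ 6/0.0000005 = 12000000.
2^23 = 8388608 < 12000000 ≤ 2^24 = 16777216, so n = 24.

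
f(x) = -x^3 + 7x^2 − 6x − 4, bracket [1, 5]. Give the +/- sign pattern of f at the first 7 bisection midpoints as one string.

midpoint 3: f = 14 > 0 → [1, 3]
midpoint 2: f = 4 > 0 → [1, 2]
midpoint 1.5: f = -0.625 < 0 → [1.5, 2]
midpoint 1.75: f = 1.5781 > 0 → [1.5, 1.75]
midpoint 1.625: f = 0.4434 > 0 → [1.5, 1.625]
midpoint 1.5625: f = -0.0999 < 0 → [1.5625, 1.625]
midpoint 1.59375: f = 0.1696 > 0 → [1.5625, 1.59375]

++-++-+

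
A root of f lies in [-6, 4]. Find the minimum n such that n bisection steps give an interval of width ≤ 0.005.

11

Width after n steps is 10/2^n. Need 2^n ≥ 10/0.005 = 2000.
2^10 = 1024 < 2000 ≤ 2^11 = 2048, so n = 11.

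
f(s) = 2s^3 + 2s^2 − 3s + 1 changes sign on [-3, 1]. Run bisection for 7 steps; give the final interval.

m = -1, f(m) = 4 (+); new bracket [-3, -1]
m = -2, f(m) = -1 (−); new bracket [-2, -1]
m = -1.5, f(m) = 3.25 (+); new bracket [-2, -1.5]
m = -1.75, f(m) = 1.6562 (+); new bracket [-2, -1.75]
m = -1.875, f(m) = 0.4727 (+); new bracket [-2, -1.875]
m = -1.9375, f(m) = -0.2261 (−); new bracket [-1.9375, -1.875]
m = -1.90625, f(m) = 0.1325 (+); new bracket [-1.9375, -1.90625]

[-1.9375, -1.90625]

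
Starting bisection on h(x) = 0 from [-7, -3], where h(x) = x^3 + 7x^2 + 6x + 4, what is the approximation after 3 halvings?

x = -5 gives h = 24, positive; keep [-7, -5]
x = -6 gives h = 4, positive; keep [-7, -6]
x = -6.5 gives h = -13.875, negative; keep [-6.5, -6]

-6.5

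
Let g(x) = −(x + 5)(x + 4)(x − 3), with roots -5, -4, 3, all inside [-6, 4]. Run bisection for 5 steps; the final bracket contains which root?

3

x = -1 gives g = 48, positive; keep [-1, 4]
x = 1.5 gives g = 53.625, positive; keep [1.5, 4]
x = 2.75 gives g = 13.078125, positive; keep [2.75, 4]
x = 3.375 gives g = -23.1621, negative; keep [2.75, 3.375]
x = 3.0625 gives g = -3.5588, negative; keep [2.75, 3.0625]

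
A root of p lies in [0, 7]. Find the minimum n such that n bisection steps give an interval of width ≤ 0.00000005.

Width after n steps is 7/2^n. Need 2^n ≥ 7/0.00000005 = 140000000.
2^27 = 134217728 < 140000000 ≤ 2^28 = 268435456, so n = 28.

28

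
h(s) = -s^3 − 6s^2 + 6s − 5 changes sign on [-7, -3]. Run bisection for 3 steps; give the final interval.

[-7, -6.5]

m = -5, h(m) = -60 (−); new bracket [-7, -5]
m = -6, h(m) = -41 (−); new bracket [-7, -6]
m = -6.5, h(m) = -22.875 (−); new bracket [-7, -6.5]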